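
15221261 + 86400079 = 101621340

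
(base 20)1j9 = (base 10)789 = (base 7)2205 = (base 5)11124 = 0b1100010101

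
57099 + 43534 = 100633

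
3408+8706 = 12114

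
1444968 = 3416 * 423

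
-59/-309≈0.191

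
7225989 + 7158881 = 14384870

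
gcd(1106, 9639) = 7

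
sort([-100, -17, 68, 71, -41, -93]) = [-100, -93, -41, -17, 68, 71]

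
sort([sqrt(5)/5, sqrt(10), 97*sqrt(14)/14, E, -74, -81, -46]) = [-81, -74, -46, sqrt(5)/5, E, sqrt(10), 97*sqrt(14)/14]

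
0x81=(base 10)129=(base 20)69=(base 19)6f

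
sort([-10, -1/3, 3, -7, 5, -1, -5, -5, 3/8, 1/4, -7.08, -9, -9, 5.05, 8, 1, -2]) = [-10, -9, -9, -7.08, -7, -5, -5, -2, -1, -1/3, 1/4, 3/8, 1, 3, 5, 5.05, 8]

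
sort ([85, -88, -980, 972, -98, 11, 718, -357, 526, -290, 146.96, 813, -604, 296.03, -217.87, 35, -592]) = [-980, -604, -592, -357, -290, -217.87, -98, -88, 11, 35, 85, 146.96, 296.03, 526, 718, 813, 972]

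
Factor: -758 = -1*2^1*379^1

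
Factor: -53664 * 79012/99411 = -1 * 2^7 * 43^1 * 2549^(-1) * 19753^1 = -108720512/2549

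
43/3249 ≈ 0.0132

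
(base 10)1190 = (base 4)102212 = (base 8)2246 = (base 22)2a2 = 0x4a6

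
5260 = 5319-59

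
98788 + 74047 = 172835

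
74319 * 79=5871201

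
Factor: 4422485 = 5^1*884497^1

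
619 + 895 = 1514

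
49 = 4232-4183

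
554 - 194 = 360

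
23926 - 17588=6338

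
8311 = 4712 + 3599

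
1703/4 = 425 + 3/4 = 425.75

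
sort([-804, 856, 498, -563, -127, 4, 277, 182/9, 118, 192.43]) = [-804, -563, -127, 4, 182/9, 118, 192.43, 277, 498, 856]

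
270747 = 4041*67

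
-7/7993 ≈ -0.000876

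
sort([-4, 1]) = [-4, 1]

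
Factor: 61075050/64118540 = 2^(-1) * 3^1 * 5^1 * 17^1 * 19^(-1) * 31^(-1) * 43^1 * 557^1 * 5443^(-1) = 6107505/6411854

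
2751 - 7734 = -4983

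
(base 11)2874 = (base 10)3711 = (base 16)e7f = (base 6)25103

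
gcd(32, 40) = 8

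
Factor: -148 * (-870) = 2^3 * 3^1 * 5^1 * 29^1 * 37^1 = 128760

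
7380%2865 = 1650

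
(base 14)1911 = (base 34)3v1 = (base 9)6175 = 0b1000110101011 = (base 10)4523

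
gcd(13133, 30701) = 1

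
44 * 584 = 25696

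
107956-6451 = 101505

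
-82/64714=-41/32357 ≈ -0.00127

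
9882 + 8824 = 18706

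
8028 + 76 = 8104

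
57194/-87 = -657 - 35/87 ≈ -657.40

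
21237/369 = 57 + 68/123 ≈ 57.55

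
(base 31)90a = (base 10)8659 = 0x21d3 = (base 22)hjd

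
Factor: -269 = -1 * 269^1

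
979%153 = 61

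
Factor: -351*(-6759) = 3^5*13^1*751^1 = 2372409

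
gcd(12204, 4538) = 2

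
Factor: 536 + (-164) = 2^2 * 3^1 * 31^1 = 372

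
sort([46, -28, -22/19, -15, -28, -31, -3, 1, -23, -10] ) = [-31, -28, -28, -23, -15, -10, -3, -22/19, 1, 46] 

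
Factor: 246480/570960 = 3^(-1)*61^(-1)*79^1 = 79/183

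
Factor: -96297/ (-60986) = 2^ (-1)*3^1*30493^ (-1)*32099^1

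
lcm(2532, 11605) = 139260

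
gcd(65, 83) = 1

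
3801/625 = 6 + 51/625 ≈ 6.08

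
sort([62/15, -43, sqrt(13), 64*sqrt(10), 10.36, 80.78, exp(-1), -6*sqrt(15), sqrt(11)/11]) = [-43, -6*sqrt(15), sqrt(11)/11, exp(-1), sqrt(13), 62/15, 10.36, 80.78, 64*sqrt(10)]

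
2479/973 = 2 + 533/973 ≈ 2.55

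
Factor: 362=2^1*181^1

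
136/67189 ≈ 0.00202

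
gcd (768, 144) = 48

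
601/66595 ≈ 0.00902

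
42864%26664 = 16200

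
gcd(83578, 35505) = 1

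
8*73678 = 589424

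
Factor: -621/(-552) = 2^(-3)*3^2 = 9/8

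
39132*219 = 8569908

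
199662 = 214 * 933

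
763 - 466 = 297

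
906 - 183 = 723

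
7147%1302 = 637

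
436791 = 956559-519768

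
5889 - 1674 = 4215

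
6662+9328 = 15990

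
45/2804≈0.0160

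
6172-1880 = 4292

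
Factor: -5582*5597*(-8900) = 2^3*5^2*29^1*89^1*193^1*2791^1 = 278057840600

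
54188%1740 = 248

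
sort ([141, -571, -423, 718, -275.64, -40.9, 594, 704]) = [-571, -423, -275.64, -40.9, 141, 594, 704, 718]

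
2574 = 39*66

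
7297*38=277286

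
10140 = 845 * 12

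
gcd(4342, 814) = 2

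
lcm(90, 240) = 720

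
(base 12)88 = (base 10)104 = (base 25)44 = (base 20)54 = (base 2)1101000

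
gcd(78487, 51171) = 1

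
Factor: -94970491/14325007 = -1 * 7^1 * 11^1 * 31^(-1) * 617^1 * 1999^1 * 462097^(-1)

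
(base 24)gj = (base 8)623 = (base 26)fd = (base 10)403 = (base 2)110010011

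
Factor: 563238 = 2^1*3^2*13^1*29^1*83^1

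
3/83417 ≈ 0.0000360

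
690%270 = 150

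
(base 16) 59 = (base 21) 45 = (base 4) 1121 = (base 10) 89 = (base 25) 3e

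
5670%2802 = 66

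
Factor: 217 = 7^1 * 31^1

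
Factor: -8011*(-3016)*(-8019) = -1*2^3*3^6*11^1*13^1*29^1*8011^1 = -193748470344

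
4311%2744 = 1567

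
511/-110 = -4-71/110 ≈ -4.65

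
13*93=1209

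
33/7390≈0.00447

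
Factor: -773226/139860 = -1 * 2^(-1) * 3^2 * 5^(-1) * 7^(-1) * 43^1 = -387/70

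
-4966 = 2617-7583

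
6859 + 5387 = 12246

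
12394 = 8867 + 3527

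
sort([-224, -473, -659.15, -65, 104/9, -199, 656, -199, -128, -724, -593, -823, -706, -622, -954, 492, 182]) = [-954, -823, -724, -706, -659.15, -622, -593, -473, -224, -199, -199, -128, -65, 104/9, 182, 492, 656]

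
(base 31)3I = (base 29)3O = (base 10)111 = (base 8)157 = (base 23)4J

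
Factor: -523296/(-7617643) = 2^5*3^2*11^(-1)*23^1*79^1*692513^(-1)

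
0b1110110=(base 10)118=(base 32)3m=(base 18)6a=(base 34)3g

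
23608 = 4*5902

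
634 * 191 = 121094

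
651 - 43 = 608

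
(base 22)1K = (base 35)17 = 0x2A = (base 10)42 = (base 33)19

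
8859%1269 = 1245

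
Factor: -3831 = -1*3^1*1277^1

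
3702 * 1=3702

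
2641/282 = 9 + 103/282 ≈ 9.37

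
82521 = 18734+63787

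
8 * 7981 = 63848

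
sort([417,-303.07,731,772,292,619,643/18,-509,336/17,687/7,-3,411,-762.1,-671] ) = [-762.1,-671,-509,-303.07,-3,336/17,643/18,687/7,292,411,417,619,731,772] 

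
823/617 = 1+206/617 ≈ 1.33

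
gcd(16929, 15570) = 9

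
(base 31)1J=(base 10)50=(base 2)110010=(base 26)1O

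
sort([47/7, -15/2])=[-15/2, 47/7]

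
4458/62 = 71 + 28/31 ≈ 71.90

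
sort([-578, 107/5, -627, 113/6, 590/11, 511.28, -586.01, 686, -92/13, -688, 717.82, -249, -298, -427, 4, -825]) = [-825, -688, -627, -586.01, -578, -427, -298, -249, -92/13, 4, 113/6, 107/5, 590/11, 511.28, 686, 717.82]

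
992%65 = 17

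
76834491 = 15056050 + 61778441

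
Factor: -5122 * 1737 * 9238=-1 * 2^2 * 3^2 * 13^1 * 31^1 * 149^1 * 193^1 * 197^1=-82189691532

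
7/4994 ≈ 0.00140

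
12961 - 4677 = 8284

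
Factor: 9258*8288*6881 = 2^6*3^1*7^2*37^1*983^1*1543^1 = 527981221824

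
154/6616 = 77/3308 ≈ 0.0233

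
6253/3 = 2084+1/3 ≈ 2084.33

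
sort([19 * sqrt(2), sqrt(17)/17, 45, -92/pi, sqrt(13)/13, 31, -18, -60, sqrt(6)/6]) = [-60, -92/pi, -18, sqrt(17)/17, sqrt(13)/13, sqrt(6)/6, 19 * sqrt(2), 31, 45]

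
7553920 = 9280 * 814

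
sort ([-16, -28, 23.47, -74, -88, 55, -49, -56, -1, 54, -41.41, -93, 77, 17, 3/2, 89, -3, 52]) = [-93, -88, -74, -56, -49, -41.41, -28, -16, -3, -1, 3/2, 17, 23.47, 52, 54, 55, 77, 89]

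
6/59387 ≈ 0.000101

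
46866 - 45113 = 1753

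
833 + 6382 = 7215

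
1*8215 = 8215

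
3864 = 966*4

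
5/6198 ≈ 0.000807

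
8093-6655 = 1438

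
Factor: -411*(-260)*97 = 2^2*3^1*5^1*13^1*97^1*137^1 = 10365420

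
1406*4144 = 5826464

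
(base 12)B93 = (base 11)1301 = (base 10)1695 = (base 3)2022210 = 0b11010011111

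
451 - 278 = 173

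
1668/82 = 20+14/41 ≈ 20.34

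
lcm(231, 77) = 231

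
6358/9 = 706 + 4/9≈706.44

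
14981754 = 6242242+8739512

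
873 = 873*1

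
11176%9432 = 1744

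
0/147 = 0 = 0.00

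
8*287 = 2296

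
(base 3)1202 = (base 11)43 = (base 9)52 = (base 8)57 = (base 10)47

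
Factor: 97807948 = 2^2*7^1*349^1*10009^1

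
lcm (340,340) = 340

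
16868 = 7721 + 9147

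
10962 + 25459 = 36421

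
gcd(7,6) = 1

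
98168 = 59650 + 38518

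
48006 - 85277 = -37271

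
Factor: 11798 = 2^1 * 17^1 * 347^1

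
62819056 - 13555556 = 49263500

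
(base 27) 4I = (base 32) 3U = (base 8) 176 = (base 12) A6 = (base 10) 126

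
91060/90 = 9106/9 ≈ 1011.78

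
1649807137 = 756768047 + 893039090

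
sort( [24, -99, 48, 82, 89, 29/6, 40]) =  [-99, 29/6, 24, 40, 48, 82, 89]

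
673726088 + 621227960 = 1294954048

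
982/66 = 14 + 29/33 ≈ 14.88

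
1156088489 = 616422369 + 539666120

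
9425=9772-347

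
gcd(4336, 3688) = 8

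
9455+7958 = 17413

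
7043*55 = 387365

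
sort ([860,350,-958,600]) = [-958,350,600,860]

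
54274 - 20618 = 33656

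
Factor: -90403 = -1*90403^1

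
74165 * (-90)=-6674850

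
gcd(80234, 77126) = 14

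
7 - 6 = 1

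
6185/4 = 1546 + 1/4 = 1546.25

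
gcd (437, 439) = 1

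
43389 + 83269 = 126658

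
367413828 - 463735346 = -96321518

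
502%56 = 54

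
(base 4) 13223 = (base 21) 128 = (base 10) 491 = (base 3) 200012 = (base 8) 753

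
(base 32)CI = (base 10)402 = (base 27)EO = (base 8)622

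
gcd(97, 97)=97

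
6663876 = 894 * 7454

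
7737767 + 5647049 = 13384816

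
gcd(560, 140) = 140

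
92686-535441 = -442755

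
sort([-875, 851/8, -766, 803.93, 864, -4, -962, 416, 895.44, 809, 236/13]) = [-962, -875, -766, -4, 236/13, 851/8, 416, 803.93, 809, 864, 895.44]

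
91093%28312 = 6157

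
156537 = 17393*9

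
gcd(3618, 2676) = 6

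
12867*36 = 463212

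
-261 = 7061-7322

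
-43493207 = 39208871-82702078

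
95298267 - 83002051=12296216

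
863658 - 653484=210174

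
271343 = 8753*31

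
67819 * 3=203457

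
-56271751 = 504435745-560707496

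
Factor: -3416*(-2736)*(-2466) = -1*2^8*3^4*7^1*19^1*61^1*137^1 = -23047670016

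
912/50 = 18+6/25 = 18.24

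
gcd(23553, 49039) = 1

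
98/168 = 7/12 ≈ 0.583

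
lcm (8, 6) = 24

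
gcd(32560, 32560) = 32560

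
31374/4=7843 + 1/2=7843.50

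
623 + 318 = 941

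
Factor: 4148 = 2^2 * 17^1 * 61^1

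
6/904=3/452 ≈ 0.00664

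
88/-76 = -1 - 3/19 ≈ -1.16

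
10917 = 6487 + 4430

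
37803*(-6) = -226818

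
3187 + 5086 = 8273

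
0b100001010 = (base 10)266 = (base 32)8a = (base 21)ce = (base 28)9e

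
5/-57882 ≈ -0.0000864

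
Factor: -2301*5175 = -1*3^3*5^2*13^1*23^1*59^1 = -11907675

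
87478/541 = 161 + 377/541 ≈ 161.70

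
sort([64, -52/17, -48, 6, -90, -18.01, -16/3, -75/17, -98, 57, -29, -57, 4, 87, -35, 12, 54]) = [-98, -90, -57, -48, -35, -29, -18.01, -16/3, -75/17, -52/17, 4, 6, 12, 54, 57, 64, 87]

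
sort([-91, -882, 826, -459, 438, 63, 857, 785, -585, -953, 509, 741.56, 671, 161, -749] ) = [-953, -882, -749, -585, -459, -91, 63, 161, 438, 509, 671, 741.56, 785, 826, 857] 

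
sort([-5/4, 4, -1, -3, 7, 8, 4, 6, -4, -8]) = [-8, -4, -3, -5/4, -1, 4, 4, 6, 7, 8]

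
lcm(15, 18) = 90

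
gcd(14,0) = 14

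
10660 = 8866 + 1794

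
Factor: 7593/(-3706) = -1*2^(-1)*3^1*17^(-1)*109^(-1)*2531^1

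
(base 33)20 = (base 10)66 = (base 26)2e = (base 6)150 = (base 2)1000010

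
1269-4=1265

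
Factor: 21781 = 23^1 * 947^1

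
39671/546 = 72 + 359/546 ≈ 72.66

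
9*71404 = 642636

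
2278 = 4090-1812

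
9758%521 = 380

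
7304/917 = 7 + 885/917 ≈ 7.97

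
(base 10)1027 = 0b10000000011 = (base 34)u7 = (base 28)18j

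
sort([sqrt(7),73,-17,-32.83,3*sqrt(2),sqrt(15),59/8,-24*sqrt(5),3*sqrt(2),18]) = [-24*sqrt(5),-32.83,-17,sqrt(7),sqrt(15),3*sqrt(2),3*sqrt(2),59/8,18,73]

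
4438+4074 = 8512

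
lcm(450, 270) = 1350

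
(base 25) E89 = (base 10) 8959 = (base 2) 10001011111111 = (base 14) 339D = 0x22FF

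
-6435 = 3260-9695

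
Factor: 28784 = 2^4*7^1*257^1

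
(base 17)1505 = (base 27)8ji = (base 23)c0f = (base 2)1100011011011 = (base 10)6363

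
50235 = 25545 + 24690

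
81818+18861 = 100679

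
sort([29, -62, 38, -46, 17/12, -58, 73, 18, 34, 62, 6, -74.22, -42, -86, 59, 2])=[-86, -74.22, -62, -58, -46, -42, 17/12, 2, 6, 18, 29, 34, 38, 59, 62, 73]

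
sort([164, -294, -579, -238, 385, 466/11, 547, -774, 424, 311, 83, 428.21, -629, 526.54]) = [-774, -629, -579, -294, -238, 466/11, 83, 164, 311, 385, 424, 428.21, 526.54, 547]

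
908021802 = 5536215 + 902485587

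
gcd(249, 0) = 249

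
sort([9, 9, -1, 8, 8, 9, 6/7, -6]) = [-6, -1, 6/7, 8, 8, 9, 9, 9]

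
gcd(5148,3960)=396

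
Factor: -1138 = -1*2^1*569^1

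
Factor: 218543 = 13^1 * 16811^1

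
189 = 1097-908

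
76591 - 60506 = 16085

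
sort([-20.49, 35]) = [-20.49, 35]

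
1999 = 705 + 1294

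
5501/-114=-48 - 29/114 ≈ -48.25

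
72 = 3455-3383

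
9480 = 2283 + 7197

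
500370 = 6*83395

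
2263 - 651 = 1612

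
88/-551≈-0.160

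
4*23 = 92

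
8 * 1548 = 12384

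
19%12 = 7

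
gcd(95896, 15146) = 2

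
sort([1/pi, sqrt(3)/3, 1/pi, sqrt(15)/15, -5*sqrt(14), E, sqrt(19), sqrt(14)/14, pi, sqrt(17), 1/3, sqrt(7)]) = [-5*sqrt(14), sqrt(15)/15, sqrt(14)/14, 1/pi, 1/pi, 1/3, sqrt(3)/3, sqrt(7), E, pi, sqrt(17), sqrt(19)]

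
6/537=2/179 ≈ 0.0112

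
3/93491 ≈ 0.0000321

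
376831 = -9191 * (-41)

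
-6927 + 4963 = -1964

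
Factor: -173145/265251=-1 * 5^1 * 97^1 * 743^(-1)=-485/743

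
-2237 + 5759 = 3522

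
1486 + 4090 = 5576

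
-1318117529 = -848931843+-469185686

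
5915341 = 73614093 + -67698752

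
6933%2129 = 546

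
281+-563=-282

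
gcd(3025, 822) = 1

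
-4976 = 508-5484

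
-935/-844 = 1+91/844 ≈ 1.11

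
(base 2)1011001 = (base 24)3h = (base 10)89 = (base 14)65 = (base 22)41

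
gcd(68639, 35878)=1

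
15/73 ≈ 0.205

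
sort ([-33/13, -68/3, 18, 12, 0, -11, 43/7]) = [-68/3, -11, -33/13, 0, 43/7, 12, 18]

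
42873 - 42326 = 547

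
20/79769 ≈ 0.000251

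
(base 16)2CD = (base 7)2043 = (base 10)717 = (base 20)1FH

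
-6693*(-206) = 1378758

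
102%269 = 102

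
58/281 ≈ 0.206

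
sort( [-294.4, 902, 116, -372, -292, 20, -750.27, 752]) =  [-750.27, -372, -294.4, -292, 20, 116, 752, 902]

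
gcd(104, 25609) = 1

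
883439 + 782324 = 1665763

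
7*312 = 2184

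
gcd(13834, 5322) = 2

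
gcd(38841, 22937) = 1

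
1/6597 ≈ 0.000152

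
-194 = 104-298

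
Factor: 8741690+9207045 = 5^1 * 7^1 * 512821^1 = 17948735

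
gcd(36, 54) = 18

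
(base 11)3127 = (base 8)10057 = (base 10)4143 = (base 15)1363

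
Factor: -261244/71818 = -1 * 2^1 * 149^ (-1) * 271^1 = -542/149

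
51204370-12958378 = 38245992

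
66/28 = 2 + 5/14 ≈ 2.36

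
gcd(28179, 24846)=303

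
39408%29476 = 9932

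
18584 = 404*46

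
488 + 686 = 1174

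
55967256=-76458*(-732)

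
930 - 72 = 858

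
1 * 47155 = 47155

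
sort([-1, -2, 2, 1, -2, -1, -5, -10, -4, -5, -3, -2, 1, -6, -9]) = [-10, -9, -6, -5, -5, -4, -3, -2, -2, -2, -1, -1, 1, 1, 2]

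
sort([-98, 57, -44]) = [-98, -44, 57]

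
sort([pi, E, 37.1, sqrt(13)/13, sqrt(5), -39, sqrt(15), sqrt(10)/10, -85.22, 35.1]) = [-85.22, -39, sqrt(13)/13, sqrt(10)/10, sqrt(5), E, pi, sqrt(15), 35.1, 37.1]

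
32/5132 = 8/1283 ≈ 0.00624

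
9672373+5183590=14855963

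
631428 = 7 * 90204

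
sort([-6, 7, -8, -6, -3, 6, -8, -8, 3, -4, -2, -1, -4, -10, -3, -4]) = [-10, -8, -8, -8, -6, -6, -4, -4, -4, -3, -3, -2, -1, 3, 6, 7]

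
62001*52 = 3224052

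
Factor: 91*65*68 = 2^2*5^1*7^1*13^2*17^1 = 402220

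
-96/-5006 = 48/2503 ≈ 0.0192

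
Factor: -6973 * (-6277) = 19^1 * 367^1 * 6277^1 = 43769521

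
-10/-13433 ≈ 0.000744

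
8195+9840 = 18035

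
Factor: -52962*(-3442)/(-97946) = -1*2^1*3^1*7^1*13^1*97^1*1721^1*48973^(-1) = -91147602/48973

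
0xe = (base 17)e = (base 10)14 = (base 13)11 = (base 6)22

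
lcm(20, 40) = 40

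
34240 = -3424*(-10)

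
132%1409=132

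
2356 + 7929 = 10285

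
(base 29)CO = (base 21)HF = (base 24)FC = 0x174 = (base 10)372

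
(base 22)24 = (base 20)28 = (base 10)48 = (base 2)110000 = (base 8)60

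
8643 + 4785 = 13428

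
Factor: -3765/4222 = -1*2^(-1)*3^1*5^1*251^1*2111^(-1)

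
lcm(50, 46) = 1150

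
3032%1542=1490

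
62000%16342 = 12974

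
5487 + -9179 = -3692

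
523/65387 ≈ 0.00800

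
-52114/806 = -26057/403≈-64.66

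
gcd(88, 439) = 1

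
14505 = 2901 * 5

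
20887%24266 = 20887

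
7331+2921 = 10252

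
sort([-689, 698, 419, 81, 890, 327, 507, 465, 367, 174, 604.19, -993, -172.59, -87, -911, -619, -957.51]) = [-993, -957.51, -911, -689, -619, -172.59, -87, 81, 174, 327, 367, 419, 465, 507, 604.19, 698, 890]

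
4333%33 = 10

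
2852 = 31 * 92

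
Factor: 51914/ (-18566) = -1*101^1*257^1*9283^ (-1) = -25957/9283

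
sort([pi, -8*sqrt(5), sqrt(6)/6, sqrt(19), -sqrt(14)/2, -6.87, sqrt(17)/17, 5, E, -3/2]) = [-8*sqrt(5), -6.87, -sqrt(14)/2, -3/2, sqrt(17)/17, sqrt(6)/6, E, pi, sqrt(19), 5]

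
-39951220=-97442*410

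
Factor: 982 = 2^1*491^1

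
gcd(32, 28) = 4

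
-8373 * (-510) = 4270230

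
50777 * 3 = 152331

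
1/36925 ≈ 0.0000271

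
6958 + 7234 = 14192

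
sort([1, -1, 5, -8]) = [-8, -1, 1, 5]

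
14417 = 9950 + 4467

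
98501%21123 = 14009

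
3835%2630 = 1205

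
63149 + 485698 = 548847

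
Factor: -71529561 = -1 * 3^4 * 73^1 * 12097^1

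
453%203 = 47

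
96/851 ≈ 0.113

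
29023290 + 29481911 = 58505201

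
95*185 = 17575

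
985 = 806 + 179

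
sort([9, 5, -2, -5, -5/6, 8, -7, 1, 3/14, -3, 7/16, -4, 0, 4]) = [-7, -5, -4, -3, -2, -5/6, 0, 3/14, 7/16, 1, 4, 5, 8, 9]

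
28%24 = 4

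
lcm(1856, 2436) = 38976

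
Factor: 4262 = 2^1*2131^1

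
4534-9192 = -4658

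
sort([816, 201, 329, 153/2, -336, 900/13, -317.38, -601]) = [-601, -336, -317.38, 900/13, 153/2, 201, 329, 816]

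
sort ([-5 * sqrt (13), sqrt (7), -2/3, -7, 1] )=[-5 * sqrt (13), -7, -2/3, 1, sqrt (7)] 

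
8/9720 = 1/1215 ≈ 0.000823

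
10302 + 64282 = 74584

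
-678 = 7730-8408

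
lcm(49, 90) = 4410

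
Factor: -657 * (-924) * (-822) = -1 * 2^3 * 3^4 * 7^1 * 11^1 * 73^1 * 137^1 = -499009896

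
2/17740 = 1/8870 ≈ 0.000113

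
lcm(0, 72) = 0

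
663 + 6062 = 6725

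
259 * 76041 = 19694619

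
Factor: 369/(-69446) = -1*2^(-1)*3^2*13^(-1)*41^1*2671^(-1)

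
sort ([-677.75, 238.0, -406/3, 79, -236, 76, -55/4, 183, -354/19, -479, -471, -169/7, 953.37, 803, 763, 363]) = [-677.75, -479, -471, -236, -406/3, -169/7, -354/19, -55/4, 76, 79, 183, 238.0, 363, 763, 803, 953.37]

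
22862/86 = 265 + 36/43 ≈ 265.84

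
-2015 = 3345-5360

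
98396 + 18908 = 117304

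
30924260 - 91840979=-60916719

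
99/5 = 19 + 4/5 = 19.80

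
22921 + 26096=49017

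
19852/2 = 9926 = 9926.00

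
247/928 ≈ 0.266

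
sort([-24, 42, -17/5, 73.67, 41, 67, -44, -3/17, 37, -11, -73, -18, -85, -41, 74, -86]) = [-86, -85, -73, -44, -41, -24, -18, -11, -17/5, -3/17, 37, 41, 42, 67, 73.67, 74]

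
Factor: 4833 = 3^3*179^1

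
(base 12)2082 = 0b110111100010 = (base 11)2741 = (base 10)3554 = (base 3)11212122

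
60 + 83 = 143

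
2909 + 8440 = 11349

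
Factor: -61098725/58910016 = -1 * 2^(-6) * 3^(-1) * 5^2 * 11^(-1) * 27893^(-1) * 2443949^1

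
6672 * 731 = 4877232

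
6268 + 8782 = 15050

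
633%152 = 25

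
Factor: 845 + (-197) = 2^3*3^4 = 648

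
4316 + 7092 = 11408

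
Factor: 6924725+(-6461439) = 2^1*231643^1 = 463286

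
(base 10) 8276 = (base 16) 2054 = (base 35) 6qg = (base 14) 3032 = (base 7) 33062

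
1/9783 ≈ 0.000102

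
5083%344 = 267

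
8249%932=793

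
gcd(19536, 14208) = 1776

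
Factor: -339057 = -1*3^2*101^1*373^1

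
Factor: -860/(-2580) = 3^(-1) = 1/3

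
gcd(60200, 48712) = 8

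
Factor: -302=-1*2^1*151^1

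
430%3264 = 430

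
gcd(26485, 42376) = 5297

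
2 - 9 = -7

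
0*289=0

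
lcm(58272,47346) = 757536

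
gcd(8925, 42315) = 105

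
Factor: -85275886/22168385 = -1 * 2^1 * 5^(-1) * 59^1 * 241^(-1) * 433^1 * 1669^1 * 18397^(-1)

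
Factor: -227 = -1*227^1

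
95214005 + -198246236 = -103032231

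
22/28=11/14 ≈ 0.786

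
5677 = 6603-926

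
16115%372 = 119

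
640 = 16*40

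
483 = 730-247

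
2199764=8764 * 251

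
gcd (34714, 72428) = 2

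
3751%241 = 136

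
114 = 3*38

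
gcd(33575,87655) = 5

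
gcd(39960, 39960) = 39960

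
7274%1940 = 1454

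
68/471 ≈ 0.144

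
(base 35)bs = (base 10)413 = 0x19d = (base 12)2a5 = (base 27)f8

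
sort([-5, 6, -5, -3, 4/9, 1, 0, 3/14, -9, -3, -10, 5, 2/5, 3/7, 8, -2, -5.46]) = [-10, -9, -5.46, -5, -5, -3, -3, -2, 0, 3/14, 2/5, 3/7, 4/9, 1, 5, 6, 8]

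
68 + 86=154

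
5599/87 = 64 + 31/87 ≈ 64.36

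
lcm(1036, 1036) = 1036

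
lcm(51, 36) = 612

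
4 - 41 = -37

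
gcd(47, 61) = 1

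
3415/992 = 3 + 439/992≈3.44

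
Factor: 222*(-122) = -1*2^2*3^1*37^1*61^1 = -27084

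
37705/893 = 42+199/893 ≈ 42.22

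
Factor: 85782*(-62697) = -1*2^1*3^2*17^1*29^2*20899^1 = -5378274054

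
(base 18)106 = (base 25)d5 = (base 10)330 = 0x14a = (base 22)f0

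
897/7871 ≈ 0.114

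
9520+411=9931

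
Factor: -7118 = -1*2^1*3559^1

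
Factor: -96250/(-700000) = 2^(-4) * 5^(-1) * 11^1 = 11/80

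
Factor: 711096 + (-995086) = -1*2^1*5^1*7^1*4057^1 = -283990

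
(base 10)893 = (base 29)11n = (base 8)1575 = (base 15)3e8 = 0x37d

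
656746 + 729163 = 1385909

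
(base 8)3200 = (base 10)1664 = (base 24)2l8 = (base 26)2c0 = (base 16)680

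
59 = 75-16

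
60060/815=12012/163 ≈ 73.69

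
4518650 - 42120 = 4476530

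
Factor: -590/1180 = -1*2^(-1) = -1/2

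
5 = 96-91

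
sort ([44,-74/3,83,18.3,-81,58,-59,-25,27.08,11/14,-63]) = [-81,-63,-59,-25,-74/3,11/14,18.3,27.08,44,58,83]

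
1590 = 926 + 664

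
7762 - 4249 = 3513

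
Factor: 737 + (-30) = 7^1*101^1 = 707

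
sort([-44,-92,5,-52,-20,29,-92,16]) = [-92,-92,-52,-44,-20,5,16,29]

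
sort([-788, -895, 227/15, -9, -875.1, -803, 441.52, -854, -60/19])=[-895, -875.1, -854, -803, -788, -9, -60/19, 227/15, 441.52]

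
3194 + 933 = 4127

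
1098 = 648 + 450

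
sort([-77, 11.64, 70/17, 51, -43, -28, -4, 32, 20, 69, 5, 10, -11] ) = [-77, -43, -28, -11, -4, 70/17, 5, 10, 11.64, 20, 32, 51, 69] 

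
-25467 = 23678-49145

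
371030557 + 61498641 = 432529198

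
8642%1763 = 1590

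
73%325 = 73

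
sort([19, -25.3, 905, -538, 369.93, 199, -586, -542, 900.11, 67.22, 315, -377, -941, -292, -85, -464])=[-941, -586, -542, -538, -464, -377, -292, -85, -25.3, 19, 67.22, 199, 315, 369.93, 900.11, 905]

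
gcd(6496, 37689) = 1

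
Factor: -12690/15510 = -1 * 3^2 * 11^(-1) = -9/11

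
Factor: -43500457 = -1*7^1*11^1*13^1*43457^1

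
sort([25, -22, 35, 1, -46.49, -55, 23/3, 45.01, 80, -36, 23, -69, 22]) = [-69, -55, -46.49, -36, -22, 1, 23/3, 22, 23, 25, 35, 45.01, 80]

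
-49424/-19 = 2601 + 5/19 ≈ 2601.26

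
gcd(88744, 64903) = 1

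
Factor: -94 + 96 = 2^1 = 2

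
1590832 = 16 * 99427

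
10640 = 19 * 560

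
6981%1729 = 65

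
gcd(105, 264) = 3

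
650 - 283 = 367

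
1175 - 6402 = -5227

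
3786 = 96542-92756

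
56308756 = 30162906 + 26145850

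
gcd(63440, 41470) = 130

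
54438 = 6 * 9073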